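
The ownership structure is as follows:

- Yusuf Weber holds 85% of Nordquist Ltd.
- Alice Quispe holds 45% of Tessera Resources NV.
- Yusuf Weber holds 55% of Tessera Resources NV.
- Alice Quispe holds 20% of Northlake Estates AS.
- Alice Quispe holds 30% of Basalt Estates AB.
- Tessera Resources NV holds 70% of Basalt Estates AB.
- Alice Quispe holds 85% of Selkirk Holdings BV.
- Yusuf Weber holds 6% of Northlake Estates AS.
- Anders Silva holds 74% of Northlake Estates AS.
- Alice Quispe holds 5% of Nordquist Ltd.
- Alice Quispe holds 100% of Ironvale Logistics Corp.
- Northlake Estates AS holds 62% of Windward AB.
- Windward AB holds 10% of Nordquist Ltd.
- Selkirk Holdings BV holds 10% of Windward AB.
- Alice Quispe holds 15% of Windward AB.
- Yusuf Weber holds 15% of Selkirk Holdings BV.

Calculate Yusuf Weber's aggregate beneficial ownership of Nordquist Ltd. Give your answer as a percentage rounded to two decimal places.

Yusuf reaches Nordquist along 3 paths.
Via Selkirk → Windward: 15% × 10% × 10% = 0.15%.
Via Northlake → Windward: 6% × 62% × 10% = 0.372%.
Direct stake: 85% = 85%.
Total: 0.15% + 0.372% + 85% = 85.522%.
Rounded: 85.52%.

85.52%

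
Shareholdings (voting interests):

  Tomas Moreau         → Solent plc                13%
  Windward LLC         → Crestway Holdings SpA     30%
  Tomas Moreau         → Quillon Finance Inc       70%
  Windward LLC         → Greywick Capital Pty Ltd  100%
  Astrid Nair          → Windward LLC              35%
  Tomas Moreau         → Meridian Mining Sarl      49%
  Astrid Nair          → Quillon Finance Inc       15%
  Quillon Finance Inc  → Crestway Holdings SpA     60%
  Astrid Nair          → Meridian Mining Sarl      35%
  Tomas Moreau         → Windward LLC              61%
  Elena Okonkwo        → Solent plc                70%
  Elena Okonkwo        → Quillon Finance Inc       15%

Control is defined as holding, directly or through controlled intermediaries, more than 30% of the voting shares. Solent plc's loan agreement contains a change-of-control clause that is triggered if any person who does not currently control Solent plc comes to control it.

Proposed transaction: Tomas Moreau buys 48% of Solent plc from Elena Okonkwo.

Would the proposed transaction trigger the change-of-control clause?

The purchase adds only to Tomas's holdings (Elena's stake shrinks), so Tomas is the only person who could newly come to control Solent.
Tomas holds 70% of Quillon, so Tomas controls Quillon.
Tomas holds 61% of Windward, so Tomas controls Windward.
Windward holds 100% of Greywick, so Tomas controls Greywick.
Quillon and Windward together hold 60% + 30% = 90% of Crestway, so Tomas controls Crestway.
Tomas holds 49% of Meridian, so Tomas controls Meridian.
In Solent, Tomas's side holds only 13%, not > 30%.
So before the transaction, Tomas does not control Solent.
After the purchase, Tomas's direct stake in Solent rises to 13% + 48% = 61%, and Elena's stake falls to 22%.
Tomas holds 61% of Solent, so Tomas controls Solent.
Tomas did not control Solent before and does after, so the clause is triggered.

Yes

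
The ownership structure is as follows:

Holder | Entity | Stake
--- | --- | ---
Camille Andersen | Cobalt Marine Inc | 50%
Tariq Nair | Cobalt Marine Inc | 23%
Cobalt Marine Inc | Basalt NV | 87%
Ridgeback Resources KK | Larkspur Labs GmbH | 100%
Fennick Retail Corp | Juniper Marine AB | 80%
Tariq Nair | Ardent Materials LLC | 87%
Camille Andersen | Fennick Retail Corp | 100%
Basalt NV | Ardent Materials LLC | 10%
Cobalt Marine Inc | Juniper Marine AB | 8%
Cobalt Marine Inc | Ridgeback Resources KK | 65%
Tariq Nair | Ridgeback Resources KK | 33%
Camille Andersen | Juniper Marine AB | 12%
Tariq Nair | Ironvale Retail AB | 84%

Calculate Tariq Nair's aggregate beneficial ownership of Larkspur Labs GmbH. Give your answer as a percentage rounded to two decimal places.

47.95%

Tariq reaches Larkspur along 2 paths.
Via Ridgeback: 33% × 100% = 33%.
Via Cobalt → Ridgeback: 23% × 65% × 100% = 14.95%.
Total: 33% + 14.95% = 47.95%.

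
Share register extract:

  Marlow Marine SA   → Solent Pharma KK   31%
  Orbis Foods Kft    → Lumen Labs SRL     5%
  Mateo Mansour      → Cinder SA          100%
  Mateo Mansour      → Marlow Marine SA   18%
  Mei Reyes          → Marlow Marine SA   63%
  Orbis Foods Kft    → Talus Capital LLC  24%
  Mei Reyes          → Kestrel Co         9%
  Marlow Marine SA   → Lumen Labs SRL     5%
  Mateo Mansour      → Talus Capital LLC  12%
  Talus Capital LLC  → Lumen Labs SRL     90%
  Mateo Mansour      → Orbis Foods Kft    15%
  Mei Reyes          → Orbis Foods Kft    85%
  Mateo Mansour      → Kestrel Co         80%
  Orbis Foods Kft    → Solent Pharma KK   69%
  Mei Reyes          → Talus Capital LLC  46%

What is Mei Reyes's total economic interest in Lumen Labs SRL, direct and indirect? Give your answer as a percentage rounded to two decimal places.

67.16%

Mei reaches Lumen along 4 paths.
Via Talus: 46% × 90% = 41.4%.
Via Orbis → Talus: 85% × 24% × 90% = 18.36%.
Via Marlow: 63% × 5% = 3.15%.
Via Orbis: 85% × 5% = 4.25%.
Total: 41.4% + 18.36% + 3.15% + 4.25% = 67.16%.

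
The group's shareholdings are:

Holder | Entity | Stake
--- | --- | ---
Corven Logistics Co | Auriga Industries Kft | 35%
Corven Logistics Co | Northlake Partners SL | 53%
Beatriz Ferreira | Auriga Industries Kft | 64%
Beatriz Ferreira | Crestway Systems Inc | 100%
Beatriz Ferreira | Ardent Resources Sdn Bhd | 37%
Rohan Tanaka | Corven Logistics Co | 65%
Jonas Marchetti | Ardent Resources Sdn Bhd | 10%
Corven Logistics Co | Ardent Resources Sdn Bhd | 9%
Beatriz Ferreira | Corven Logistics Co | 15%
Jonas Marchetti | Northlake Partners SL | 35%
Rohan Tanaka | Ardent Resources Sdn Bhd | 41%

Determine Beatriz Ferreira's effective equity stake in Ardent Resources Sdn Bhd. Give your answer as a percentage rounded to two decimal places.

38.35%

Beatriz reaches Ardent along 2 paths.
Direct stake: 37% = 37%.
Via Corven: 15% × 9% = 1.35%.
Total: 37% + 1.35% = 38.35%.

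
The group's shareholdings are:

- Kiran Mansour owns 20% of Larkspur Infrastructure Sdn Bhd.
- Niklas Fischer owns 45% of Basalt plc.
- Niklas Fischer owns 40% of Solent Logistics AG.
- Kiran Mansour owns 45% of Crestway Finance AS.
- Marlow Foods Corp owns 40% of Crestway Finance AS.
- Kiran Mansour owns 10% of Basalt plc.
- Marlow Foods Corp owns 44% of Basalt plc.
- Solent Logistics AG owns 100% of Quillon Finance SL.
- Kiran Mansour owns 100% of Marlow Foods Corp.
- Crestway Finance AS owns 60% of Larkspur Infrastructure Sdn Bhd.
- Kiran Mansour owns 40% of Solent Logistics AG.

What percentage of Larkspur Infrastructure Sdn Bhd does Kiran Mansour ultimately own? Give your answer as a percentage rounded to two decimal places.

Kiran reaches Larkspur along 3 paths.
Direct stake: 20% = 20%.
Via Marlow → Crestway: 100% × 40% × 60% = 24%.
Via Crestway: 45% × 60% = 27%.
Total: 20% + 24% + 27% = 71%.
Rounded: 71.00%.

71.00%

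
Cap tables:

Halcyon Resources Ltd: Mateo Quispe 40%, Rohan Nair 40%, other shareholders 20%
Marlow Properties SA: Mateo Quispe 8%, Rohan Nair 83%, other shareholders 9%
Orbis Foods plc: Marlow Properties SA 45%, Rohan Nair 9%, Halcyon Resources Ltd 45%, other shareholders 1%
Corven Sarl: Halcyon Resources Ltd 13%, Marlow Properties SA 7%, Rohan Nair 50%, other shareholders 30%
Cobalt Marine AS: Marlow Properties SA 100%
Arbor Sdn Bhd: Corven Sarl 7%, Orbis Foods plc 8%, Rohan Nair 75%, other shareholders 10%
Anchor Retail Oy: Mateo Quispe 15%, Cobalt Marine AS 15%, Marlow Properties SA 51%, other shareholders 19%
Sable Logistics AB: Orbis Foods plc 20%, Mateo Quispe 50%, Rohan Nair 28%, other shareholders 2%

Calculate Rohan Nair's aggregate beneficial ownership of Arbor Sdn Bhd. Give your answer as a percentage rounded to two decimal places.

84.42%

Rohan reaches Arbor along 7 paths.
Via Halcyon → Corven: 40% × 13% × 7% = 0.364%.
Via Marlow → Corven: 83% × 7% × 7% = 0.4067%.
Via Corven: 50% × 7% = 3.5%.
Via Marlow → Orbis: 83% × 45% × 8% = 2.988%.
Via Orbis: 9% × 8% = 0.72%.
Via Halcyon → Orbis: 40% × 45% × 8% = 1.44%.
Direct stake: 75% = 75%.
Total: 0.364% + 0.4067% + 3.5% + 2.988% + 0.72% + 1.44% + 75% = 84.4187%.
Rounded: 84.42%.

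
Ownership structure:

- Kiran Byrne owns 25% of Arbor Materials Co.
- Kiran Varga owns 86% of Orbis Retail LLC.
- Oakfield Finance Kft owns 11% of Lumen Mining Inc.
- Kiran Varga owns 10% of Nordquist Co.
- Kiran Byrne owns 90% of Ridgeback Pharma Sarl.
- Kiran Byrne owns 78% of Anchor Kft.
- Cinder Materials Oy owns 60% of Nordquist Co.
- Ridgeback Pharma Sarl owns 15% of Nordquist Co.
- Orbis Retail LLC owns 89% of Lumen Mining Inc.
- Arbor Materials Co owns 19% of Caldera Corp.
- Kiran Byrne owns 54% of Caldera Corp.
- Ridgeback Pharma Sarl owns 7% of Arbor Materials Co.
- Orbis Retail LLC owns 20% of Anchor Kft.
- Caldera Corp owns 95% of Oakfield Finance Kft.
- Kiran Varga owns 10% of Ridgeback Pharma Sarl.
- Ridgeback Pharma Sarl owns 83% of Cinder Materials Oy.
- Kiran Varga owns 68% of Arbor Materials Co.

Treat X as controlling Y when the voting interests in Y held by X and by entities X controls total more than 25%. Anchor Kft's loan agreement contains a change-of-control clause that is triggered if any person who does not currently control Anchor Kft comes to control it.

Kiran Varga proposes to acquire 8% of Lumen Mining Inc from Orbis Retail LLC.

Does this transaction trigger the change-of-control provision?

No

The purchase adds only to Kiran Varga's holdings (Orbis's stake shrinks), so Kiran Varga is the only person who could newly come to control Anchor.
Kiran Varga holds 86% of Orbis, so Kiran Varga controls Orbis.
Kiran Varga holds 68% of Arbor, so Kiran Varga controls Arbor.
Orbis holds 89% of Lumen, so Kiran Varga controls Lumen.
In Anchor, Kiran Varga's side holds only 20%, not > 25%.
So before the transaction, Kiran Varga does not control Anchor.
After the purchase, Kiran Varga holds 8% of Lumen directly, and Orbis's stake falls to 81%.
Orbis and Kiran Varga together hold 81% + 8% = 89% of Lumen, so Kiran Varga controls Lumen.
After the transaction, Kiran Varga's side holds 20% of Anchor, not > 25%, so Kiran Varga still does not control Anchor.
No new person acquires control, so the clause is not triggered.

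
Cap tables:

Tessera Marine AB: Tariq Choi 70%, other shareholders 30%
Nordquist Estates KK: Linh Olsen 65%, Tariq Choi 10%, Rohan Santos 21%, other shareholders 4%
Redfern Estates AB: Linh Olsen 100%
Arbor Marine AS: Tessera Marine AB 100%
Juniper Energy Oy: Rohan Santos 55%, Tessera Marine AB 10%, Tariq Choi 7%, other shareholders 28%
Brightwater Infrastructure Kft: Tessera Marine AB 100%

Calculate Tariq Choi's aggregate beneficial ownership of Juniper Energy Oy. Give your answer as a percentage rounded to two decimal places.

14.00%

Tariq reaches Juniper along 2 paths.
Via Tessera: 70% × 10% = 7%.
Direct stake: 7% = 7%.
Total: 7% + 7% = 14%.
Rounded: 14.00%.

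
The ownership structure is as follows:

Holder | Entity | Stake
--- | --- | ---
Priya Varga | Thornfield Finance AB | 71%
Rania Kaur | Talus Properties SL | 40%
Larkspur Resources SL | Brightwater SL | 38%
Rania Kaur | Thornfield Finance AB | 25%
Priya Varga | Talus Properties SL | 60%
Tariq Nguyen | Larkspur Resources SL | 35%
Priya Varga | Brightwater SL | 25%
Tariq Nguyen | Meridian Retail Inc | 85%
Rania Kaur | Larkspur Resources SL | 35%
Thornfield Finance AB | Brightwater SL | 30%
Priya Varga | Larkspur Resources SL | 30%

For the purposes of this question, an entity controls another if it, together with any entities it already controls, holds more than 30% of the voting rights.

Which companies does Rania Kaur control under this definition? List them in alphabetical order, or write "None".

Brightwater SL, Larkspur Resources SL, Talus Properties SL

Rania holds 35% of Larkspur, so Rania controls Larkspur.
Larkspur holds 38% of Brightwater, so Rania controls Brightwater.
Rania holds 40% of Talus, so Rania controls Talus.
No other company's threshold is met.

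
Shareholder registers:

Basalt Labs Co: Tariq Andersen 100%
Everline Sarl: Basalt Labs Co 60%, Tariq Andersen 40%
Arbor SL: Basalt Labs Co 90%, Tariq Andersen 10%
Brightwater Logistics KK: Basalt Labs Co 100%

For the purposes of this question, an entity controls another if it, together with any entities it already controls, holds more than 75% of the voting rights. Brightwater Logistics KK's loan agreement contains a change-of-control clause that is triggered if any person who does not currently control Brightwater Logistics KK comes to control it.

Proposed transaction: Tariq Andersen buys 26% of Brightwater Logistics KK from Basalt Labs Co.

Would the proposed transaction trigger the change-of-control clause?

No

The purchase adds only to Tariq's holdings (Basalt's stake shrinks), so Tariq is the only person who could newly come to control Brightwater.
Tariq holds 100% of Basalt, so Tariq controls Basalt.
Basalt holds 100% of Brightwater, so Tariq controls Brightwater.
So Tariq already controls Brightwater before the transaction.
After the purchase, Tariq holds 26% of Brightwater directly, and Basalt's stake falls to 74%.
Tariq controlled Brightwater already, so this is not a new person acquiring control; every other person's position is unchanged or reduced.
No new person acquires control, so the clause is not triggered.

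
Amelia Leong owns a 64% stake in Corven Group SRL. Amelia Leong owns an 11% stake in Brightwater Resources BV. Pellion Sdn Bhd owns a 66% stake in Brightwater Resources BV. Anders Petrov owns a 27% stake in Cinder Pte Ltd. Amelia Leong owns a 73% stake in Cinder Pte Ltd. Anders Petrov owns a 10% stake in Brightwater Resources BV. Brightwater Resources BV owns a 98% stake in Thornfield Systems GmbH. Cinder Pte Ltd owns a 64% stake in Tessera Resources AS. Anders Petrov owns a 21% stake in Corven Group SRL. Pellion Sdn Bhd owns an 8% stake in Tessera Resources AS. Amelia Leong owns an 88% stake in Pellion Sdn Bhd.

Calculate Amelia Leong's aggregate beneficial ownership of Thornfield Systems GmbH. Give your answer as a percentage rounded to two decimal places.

67.70%

Amelia reaches Thornfield along 2 paths.
Via Pellion → Brightwater: 88% × 66% × 98% = 56.9184%.
Via Brightwater: 11% × 98% = 10.78%.
Total: 56.9184% + 10.78% = 67.6984%.
Rounded: 67.70%.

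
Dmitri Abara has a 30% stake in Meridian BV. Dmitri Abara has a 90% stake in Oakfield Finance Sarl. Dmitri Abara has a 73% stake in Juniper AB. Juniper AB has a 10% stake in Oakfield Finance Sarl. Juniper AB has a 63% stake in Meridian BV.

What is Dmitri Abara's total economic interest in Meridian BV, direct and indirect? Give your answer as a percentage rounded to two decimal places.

75.99%

Dmitri reaches Meridian along 2 paths.
Via Juniper: 73% × 63% = 45.99%.
Direct stake: 30% = 30%.
Total: 45.99% + 30% = 75.99%.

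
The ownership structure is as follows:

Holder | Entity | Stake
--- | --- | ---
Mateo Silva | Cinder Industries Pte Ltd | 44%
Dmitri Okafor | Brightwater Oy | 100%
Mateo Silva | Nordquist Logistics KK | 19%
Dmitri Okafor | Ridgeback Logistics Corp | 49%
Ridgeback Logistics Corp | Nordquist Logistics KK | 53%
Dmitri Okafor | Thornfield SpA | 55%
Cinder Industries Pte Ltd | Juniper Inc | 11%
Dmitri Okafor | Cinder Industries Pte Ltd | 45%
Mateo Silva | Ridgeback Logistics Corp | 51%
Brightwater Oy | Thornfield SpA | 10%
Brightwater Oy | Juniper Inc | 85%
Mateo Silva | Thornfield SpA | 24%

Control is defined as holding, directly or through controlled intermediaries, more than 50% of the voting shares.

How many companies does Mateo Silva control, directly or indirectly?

Mateo holds 51% of Ridgeback, so Mateo controls Ridgeback.
Ridgeback and Mateo together hold 53% + 19% = 72% of Nordquist, so Mateo controls Nordquist.
No other company's threshold is met.
Mateo controls 2 companies.

2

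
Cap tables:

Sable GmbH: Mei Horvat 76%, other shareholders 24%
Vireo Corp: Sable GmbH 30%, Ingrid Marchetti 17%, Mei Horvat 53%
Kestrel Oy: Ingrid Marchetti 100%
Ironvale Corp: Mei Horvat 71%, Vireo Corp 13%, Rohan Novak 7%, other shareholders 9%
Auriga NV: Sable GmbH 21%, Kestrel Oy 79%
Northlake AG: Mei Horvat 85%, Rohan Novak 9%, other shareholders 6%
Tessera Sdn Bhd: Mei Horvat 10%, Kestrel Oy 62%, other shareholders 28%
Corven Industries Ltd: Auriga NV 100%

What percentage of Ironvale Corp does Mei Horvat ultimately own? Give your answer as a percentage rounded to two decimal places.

80.85%

Mei reaches Ironvale along 3 paths.
Direct stake: 71% = 71%.
Via Sable → Vireo: 76% × 30% × 13% = 2.964%.
Via Vireo: 53% × 13% = 6.89%.
Total: 71% + 2.964% + 6.89% = 80.854%.
Rounded: 80.85%.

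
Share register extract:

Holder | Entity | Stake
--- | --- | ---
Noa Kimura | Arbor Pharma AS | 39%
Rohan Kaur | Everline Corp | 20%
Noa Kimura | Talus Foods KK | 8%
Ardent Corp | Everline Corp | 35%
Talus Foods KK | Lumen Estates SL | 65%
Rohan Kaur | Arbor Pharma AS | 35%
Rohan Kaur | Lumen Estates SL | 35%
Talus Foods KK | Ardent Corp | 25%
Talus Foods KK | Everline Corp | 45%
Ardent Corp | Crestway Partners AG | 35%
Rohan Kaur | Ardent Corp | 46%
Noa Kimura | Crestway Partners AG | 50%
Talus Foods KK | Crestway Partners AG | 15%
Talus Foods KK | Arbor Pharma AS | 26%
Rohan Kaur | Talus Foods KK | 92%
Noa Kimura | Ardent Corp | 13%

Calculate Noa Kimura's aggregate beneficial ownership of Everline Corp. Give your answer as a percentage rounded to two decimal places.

Noa reaches Everline along 3 paths.
Via Talus: 8% × 45% = 3.6%.
Via Ardent: 13% × 35% = 4.55%.
Via Talus → Ardent: 8% × 25% × 35% = 0.7%.
Total: 3.6% + 4.55% + 0.7% = 8.85%.

8.85%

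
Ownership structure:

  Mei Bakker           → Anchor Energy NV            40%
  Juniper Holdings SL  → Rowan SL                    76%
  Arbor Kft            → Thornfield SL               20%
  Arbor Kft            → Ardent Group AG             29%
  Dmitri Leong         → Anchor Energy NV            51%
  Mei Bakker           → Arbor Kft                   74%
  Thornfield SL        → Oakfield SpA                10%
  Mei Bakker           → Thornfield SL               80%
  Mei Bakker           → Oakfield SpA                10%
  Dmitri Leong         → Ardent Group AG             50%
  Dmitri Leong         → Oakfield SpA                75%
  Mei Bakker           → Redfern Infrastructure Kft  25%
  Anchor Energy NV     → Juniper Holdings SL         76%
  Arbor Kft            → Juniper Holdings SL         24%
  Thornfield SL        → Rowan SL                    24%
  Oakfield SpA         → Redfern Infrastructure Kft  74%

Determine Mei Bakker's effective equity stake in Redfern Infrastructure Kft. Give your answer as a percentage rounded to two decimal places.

39.42%

Mei reaches Redfern along 4 paths.
Via Oakfield: 10% × 74% = 7.4%.
Via Thornfield → Oakfield: 80% × 10% × 74% = 5.92%.
Via Arbor → Thornfield → Oakfield: 74% × 20% × 10% × 74% = 1.0952%.
Direct stake: 25% = 25%.
Total: 7.4% + 5.92% + 1.0952% + 25% = 39.4152%.
Rounded: 39.42%.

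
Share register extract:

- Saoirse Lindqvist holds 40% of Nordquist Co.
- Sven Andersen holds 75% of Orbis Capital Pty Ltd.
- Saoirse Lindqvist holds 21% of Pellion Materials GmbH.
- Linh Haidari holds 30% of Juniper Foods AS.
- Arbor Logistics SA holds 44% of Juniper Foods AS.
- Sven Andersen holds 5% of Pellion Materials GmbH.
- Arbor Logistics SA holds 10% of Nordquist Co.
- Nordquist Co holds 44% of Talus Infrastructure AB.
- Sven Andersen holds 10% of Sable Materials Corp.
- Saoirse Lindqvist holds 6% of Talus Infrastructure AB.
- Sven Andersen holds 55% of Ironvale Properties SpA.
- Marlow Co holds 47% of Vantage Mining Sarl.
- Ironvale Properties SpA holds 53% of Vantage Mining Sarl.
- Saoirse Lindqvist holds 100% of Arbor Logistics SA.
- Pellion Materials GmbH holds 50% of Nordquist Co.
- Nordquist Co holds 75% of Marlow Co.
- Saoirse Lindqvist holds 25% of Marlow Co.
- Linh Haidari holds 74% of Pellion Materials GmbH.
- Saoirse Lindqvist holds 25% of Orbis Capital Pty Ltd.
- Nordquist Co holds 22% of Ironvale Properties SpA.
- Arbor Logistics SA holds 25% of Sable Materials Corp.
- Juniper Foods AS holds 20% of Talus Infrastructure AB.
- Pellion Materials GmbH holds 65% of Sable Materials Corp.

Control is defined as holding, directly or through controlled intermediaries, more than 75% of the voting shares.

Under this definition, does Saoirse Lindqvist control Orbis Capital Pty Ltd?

No

Saoirse holds 100% of Arbor, so Saoirse controls Arbor.
In Orbis, Saoirse's side holds only 25%, not > 75%.
So Saoirse does not control Orbis.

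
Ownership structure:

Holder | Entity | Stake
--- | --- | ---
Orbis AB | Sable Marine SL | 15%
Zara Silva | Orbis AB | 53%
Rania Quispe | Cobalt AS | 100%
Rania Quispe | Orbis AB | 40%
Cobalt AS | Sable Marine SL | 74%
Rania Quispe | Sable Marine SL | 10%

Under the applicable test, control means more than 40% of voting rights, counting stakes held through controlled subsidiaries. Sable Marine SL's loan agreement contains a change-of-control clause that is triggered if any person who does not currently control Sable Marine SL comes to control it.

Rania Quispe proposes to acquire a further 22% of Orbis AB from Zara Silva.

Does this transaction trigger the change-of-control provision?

The purchase adds only to Rania's holdings (Zara's stake shrinks), so Rania is the only person who could newly come to control Sable.
Rania holds 100% of Cobalt, so Rania controls Cobalt.
Cobalt and Rania together hold 74% + 10% = 84% of Sable, so Rania controls Sable.
So Rania already controls Sable before the transaction.
After the purchase, Rania's direct stake in Orbis rises to 40% + 22% = 62%, and Zara's stake falls to 31%.
Rania controlled Sable already, so this is not a new person acquiring control; every other person's position is unchanged or reduced.
No new person acquires control, so the clause is not triggered.

No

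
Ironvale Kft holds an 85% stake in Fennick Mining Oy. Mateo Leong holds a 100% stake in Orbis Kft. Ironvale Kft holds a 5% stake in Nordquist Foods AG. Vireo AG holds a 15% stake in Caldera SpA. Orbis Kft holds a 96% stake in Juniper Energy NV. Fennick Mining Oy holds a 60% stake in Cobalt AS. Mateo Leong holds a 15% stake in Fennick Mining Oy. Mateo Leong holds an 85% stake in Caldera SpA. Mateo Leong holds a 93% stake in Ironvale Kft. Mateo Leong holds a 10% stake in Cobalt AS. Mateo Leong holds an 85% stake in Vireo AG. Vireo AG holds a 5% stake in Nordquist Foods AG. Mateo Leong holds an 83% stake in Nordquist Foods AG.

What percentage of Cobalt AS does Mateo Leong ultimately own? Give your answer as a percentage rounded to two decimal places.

Mateo reaches Cobalt along 3 paths.
Via Fennick: 15% × 60% = 9%.
Via Ironvale → Fennick: 93% × 85% × 60% = 47.43%.
Direct stake: 10% = 10%.
Total: 9% + 47.43% + 10% = 66.43%.

66.43%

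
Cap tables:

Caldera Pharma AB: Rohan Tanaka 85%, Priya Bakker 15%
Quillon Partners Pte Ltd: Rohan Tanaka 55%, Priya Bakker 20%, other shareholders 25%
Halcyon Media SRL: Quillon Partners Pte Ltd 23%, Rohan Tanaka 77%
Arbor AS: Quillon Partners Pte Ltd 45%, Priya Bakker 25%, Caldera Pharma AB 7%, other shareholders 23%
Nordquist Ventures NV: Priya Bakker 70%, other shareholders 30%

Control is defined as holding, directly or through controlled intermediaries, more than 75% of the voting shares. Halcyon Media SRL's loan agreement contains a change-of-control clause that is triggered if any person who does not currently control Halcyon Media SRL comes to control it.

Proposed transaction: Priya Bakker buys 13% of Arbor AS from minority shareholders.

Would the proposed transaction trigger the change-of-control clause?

The purchase changes only Priya's holdings, so Priya is the only person who could newly come to control Halcyon.
Priya's largest direct stake is 70% in Nordquist, which does not meet the threshold, so Priya controls no company.
Neither Priya nor any entity Priya controls holds any voting interest in Halcyon.
So before the transaction, Priya does not control Halcyon.
After the purchase, Priya's direct stake in Arbor rises to 25% + 13% = 38%.
Priya's side now holds 38% of Arbor, not > 75%, so Priya still does not control Arbor.
After the transaction, neither Priya nor any entity Priya controls holds a voting interest in Halcyon, so Priya still does not control it.
No new person acquires control, so the clause is not triggered.

No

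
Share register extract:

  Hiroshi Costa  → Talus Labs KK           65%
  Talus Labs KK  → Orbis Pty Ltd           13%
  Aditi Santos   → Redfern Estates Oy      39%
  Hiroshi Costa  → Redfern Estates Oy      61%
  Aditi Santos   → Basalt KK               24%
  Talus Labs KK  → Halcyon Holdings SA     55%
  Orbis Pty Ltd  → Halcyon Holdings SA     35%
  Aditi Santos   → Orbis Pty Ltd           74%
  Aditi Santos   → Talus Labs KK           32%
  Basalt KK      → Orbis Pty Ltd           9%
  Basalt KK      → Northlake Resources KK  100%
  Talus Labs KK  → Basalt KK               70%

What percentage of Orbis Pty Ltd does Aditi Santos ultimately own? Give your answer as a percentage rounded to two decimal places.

82.34%

Aditi reaches Orbis along 4 paths.
Via Talus → Basalt: 32% × 70% × 9% = 2.016%.
Via Basalt: 24% × 9% = 2.16%.
Direct stake: 74% = 74%.
Via Talus: 32% × 13% = 4.16%.
Total: 2.016% + 2.16% + 74% + 4.16% = 82.336%.
Rounded: 82.34%.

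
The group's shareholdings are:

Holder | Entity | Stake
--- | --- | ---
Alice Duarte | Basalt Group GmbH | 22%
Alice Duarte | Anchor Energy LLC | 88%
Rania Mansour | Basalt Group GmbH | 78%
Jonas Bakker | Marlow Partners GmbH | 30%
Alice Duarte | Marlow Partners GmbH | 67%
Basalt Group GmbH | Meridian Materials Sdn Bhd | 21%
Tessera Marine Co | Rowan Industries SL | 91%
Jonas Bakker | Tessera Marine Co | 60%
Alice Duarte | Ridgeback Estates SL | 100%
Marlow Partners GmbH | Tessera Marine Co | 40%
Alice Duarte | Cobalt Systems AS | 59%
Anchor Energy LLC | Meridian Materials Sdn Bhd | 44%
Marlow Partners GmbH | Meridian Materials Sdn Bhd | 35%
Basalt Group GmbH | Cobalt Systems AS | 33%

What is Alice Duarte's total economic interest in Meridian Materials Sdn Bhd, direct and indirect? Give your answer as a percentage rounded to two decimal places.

Alice reaches Meridian along 3 paths.
Via Basalt: 22% × 21% = 4.62%.
Via Anchor: 88% × 44% = 38.72%.
Via Marlow: 67% × 35% = 23.45%.
Total: 4.62% + 38.72% + 23.45% = 66.79%.

66.79%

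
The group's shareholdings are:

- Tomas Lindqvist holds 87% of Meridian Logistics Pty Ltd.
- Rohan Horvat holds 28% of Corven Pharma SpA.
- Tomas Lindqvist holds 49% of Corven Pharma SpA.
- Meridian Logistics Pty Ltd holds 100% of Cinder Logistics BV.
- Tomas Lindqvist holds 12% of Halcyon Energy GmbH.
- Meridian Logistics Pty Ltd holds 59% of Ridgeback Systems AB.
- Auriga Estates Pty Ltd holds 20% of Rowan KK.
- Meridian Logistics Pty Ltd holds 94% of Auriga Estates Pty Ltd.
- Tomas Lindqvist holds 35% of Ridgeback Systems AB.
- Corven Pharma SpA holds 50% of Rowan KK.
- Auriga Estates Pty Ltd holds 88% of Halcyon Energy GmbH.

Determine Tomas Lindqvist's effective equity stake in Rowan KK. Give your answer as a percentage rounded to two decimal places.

40.86%

Tomas reaches Rowan along 2 paths.
Via Meridian → Auriga: 87% × 94% × 20% = 16.356%.
Via Corven: 49% × 50% = 24.5%.
Total: 16.356% + 24.5% = 40.856%.
Rounded: 40.86%.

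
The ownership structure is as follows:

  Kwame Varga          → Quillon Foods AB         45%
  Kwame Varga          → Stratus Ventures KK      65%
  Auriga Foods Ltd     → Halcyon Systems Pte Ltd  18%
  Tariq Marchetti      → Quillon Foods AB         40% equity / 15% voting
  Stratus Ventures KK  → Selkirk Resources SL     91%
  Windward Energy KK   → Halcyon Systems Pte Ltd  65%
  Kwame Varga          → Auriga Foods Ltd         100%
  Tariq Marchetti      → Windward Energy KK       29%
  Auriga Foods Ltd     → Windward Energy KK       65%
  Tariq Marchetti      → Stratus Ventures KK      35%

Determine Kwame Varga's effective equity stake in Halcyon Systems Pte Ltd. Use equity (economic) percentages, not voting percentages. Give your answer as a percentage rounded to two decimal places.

60.25%

Kwame reaches Halcyon along 2 paths.
Via Auriga: 100% × 18% = 18%.
Via Auriga → Windward: 100% × 65% × 65% = 42.25%.
Total: 18% + 42.25% = 60.25%.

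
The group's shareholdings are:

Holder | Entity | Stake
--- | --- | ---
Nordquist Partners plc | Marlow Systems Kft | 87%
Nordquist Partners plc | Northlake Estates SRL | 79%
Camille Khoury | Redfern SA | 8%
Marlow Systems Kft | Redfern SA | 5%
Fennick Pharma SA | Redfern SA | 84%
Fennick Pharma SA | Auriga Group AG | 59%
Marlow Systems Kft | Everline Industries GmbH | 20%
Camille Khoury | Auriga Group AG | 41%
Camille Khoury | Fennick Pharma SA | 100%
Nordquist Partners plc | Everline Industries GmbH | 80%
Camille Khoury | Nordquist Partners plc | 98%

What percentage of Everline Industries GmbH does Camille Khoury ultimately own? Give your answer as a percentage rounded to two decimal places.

Camille reaches Everline along 2 paths.
Via Nordquist: 98% × 80% = 78.4%.
Via Nordquist → Marlow: 98% × 87% × 20% = 17.052%.
Total: 78.4% + 17.052% = 95.452%.
Rounded: 95.45%.

95.45%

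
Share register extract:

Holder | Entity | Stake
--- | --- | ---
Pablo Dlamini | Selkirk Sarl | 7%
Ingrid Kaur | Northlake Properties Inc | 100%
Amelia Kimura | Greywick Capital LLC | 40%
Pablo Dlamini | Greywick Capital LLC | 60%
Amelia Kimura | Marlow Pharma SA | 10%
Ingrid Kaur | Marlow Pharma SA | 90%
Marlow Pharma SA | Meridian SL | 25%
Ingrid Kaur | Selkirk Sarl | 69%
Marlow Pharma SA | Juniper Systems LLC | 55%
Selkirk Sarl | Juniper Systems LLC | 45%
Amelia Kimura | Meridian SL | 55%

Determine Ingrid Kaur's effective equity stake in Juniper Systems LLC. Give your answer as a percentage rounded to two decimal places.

Ingrid reaches Juniper along 2 paths.
Via Selkirk: 69% × 45% = 31.05%.
Via Marlow: 90% × 55% = 49.5%.
Total: 31.05% + 49.5% = 80.55%.

80.55%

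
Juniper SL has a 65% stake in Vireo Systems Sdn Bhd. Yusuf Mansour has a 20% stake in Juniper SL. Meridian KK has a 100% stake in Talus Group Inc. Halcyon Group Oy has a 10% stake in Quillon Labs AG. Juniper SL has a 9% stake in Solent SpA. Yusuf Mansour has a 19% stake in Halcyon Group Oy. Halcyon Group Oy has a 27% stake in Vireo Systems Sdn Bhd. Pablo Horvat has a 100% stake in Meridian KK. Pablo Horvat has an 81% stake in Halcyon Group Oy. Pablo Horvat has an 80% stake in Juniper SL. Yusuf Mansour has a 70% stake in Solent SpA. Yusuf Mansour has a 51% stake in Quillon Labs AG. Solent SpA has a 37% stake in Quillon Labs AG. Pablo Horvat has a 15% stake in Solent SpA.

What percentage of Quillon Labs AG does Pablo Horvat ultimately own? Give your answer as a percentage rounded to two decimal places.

Pablo reaches Quillon along 3 paths.
Via Halcyon: 81% × 10% = 8.1%.
Via Juniper → Solent: 80% × 9% × 37% = 2.664%.
Via Solent: 15% × 37% = 5.55%.
Total: 8.1% + 2.664% + 5.55% = 16.314%.
Rounded: 16.31%.

16.31%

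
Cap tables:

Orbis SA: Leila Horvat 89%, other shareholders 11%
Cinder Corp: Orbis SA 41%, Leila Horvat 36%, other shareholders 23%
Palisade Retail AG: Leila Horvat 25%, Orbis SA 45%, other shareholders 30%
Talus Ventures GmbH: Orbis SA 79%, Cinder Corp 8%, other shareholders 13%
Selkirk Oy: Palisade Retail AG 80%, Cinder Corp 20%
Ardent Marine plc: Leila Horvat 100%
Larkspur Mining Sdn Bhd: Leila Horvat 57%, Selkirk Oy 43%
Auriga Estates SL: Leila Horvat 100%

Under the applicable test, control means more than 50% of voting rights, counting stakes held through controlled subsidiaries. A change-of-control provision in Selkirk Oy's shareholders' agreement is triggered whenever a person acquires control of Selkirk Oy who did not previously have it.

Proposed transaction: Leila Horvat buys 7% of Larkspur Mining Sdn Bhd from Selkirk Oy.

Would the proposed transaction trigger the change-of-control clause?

No

The purchase adds only to Leila's holdings (Selkirk's stake shrinks), so Leila is the only person who could newly come to control Selkirk.
Leila holds 89% of Orbis, so Leila controls Orbis.
Leila and Orbis together hold 25% + 45% = 70% of Palisade, so Leila controls Palisade.
Orbis and Leila together hold 41% + 36% = 77% of Cinder, so Leila controls Cinder.
Palisade and Cinder together hold 80% + 20% = 100% of Selkirk, so Leila controls Selkirk.
So Leila already controls Selkirk before the transaction.
After the purchase, Leila's direct stake in Larkspur rises to 57% + 7% = 64%, and Selkirk's stake falls to 36%.
Leila controlled Selkirk already, so this is not a new person acquiring control; every other person's position is unchanged or reduced.
No new person acquires control, so the clause is not triggered.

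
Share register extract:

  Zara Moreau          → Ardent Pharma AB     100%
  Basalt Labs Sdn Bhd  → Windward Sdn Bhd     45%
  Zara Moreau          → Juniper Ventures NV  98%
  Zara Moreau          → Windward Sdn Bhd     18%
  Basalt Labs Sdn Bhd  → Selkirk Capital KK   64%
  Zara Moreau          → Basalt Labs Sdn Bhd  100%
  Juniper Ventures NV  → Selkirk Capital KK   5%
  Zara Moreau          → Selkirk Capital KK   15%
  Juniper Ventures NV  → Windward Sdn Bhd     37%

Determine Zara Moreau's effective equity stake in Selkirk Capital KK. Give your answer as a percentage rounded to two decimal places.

83.90%

Zara reaches Selkirk along 3 paths.
Direct stake: 15% = 15%.
Via Basalt: 100% × 64% = 64%.
Via Juniper: 98% × 5% = 4.9%.
Total: 15% + 64% + 4.9% = 83.9%.
Rounded: 83.90%.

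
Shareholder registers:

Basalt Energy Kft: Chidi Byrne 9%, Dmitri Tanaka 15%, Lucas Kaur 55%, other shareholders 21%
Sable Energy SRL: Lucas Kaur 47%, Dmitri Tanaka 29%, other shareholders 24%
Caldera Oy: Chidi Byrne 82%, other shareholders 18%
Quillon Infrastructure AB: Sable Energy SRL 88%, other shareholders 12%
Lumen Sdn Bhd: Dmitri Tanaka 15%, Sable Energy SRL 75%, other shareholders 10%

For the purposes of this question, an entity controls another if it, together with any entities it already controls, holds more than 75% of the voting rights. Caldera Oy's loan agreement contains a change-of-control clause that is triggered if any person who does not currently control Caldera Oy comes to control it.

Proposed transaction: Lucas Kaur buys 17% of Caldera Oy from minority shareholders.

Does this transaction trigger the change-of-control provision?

The purchase changes only Lucas's holdings, so Lucas is the only person who could newly come to control Caldera.
Lucas's largest direct stake is 55% in Basalt, which does not meet the threshold, so Lucas controls no company.
Neither Lucas nor any entity Lucas controls holds any voting interest in Caldera.
So before the transaction, Lucas does not control Caldera.
After the purchase, Lucas holds 17% of Caldera directly.
After the transaction, Lucas's side holds 17% of Caldera, not > 75%, so Lucas still does not control Caldera.
No new person acquires control, so the clause is not triggered.

No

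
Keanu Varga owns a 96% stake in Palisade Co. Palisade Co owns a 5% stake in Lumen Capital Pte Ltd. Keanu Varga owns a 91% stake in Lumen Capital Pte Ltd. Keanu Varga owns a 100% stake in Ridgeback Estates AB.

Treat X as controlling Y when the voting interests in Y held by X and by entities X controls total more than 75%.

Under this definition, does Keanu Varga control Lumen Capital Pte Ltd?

Yes

Keanu holds 96% of Palisade, so Keanu controls Palisade.
Palisade and Keanu together hold 5% + 91% = 96% of Lumen, so Keanu controls Lumen.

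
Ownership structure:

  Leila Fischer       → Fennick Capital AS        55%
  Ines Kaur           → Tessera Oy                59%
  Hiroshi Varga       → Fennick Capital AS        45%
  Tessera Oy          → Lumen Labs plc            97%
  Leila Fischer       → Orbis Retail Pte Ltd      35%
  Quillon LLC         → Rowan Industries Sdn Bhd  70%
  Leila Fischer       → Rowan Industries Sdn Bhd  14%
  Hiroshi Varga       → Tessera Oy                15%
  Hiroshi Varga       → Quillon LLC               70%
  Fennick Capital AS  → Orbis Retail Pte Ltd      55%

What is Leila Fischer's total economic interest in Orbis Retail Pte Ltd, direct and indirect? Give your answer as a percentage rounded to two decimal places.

Leila reaches Orbis along 2 paths.
Direct stake: 35% = 35%.
Via Fennick: 55% × 55% = 30.25%.
Total: 35% + 30.25% = 65.25%.

65.25%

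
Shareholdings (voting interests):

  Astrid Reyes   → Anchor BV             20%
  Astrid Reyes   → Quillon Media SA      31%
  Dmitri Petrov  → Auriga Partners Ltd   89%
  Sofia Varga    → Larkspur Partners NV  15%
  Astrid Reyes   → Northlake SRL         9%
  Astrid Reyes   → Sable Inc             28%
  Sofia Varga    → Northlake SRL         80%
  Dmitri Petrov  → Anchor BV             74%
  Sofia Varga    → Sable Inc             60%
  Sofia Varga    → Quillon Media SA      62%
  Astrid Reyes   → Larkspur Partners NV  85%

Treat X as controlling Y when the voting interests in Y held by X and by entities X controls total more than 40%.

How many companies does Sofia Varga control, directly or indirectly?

3

Sofia holds 60% of Sable, so Sofia controls Sable.
Sofia holds 80% of Northlake, so Sofia controls Northlake.
Sofia holds 62% of Quillon, so Sofia controls Quillon.
No other company's threshold is met.
Sofia controls 3 companies.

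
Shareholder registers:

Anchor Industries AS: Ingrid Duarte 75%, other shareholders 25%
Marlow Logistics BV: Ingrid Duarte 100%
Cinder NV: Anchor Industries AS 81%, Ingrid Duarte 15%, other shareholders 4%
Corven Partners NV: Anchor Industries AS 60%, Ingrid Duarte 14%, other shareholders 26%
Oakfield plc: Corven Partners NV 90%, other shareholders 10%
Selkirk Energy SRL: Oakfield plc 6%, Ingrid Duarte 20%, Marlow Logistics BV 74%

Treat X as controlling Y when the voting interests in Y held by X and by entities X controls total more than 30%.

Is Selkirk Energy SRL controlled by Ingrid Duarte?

Ingrid holds 75% of Anchor, so Ingrid controls Anchor.
Anchor and Ingrid together hold 60% + 14% = 74% of Corven, so Ingrid controls Corven.
Corven holds 90% of Oakfield, so Ingrid controls Oakfield.
Ingrid holds 100% of Marlow, so Ingrid controls Marlow.
Oakfield and Ingrid and Marlow together hold 6% + 20% + 74% = 100% of Selkirk, so Ingrid controls Selkirk.

Yes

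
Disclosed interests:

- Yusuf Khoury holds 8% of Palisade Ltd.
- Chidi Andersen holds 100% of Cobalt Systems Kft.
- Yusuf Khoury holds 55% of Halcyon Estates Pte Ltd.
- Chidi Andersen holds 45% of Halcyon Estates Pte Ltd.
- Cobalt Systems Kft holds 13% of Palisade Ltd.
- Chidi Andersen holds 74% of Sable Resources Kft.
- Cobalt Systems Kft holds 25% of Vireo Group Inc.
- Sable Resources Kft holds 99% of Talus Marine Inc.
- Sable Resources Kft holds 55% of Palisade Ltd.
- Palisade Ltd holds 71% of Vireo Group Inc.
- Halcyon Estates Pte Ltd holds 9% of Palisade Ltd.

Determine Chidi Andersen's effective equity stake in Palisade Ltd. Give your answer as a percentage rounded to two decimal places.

Chidi reaches Palisade along 3 paths.
Via Cobalt: 100% × 13% = 13%.
Via Sable: 74% × 55% = 40.7%.
Via Halcyon: 45% × 9% = 4.05%.
Total: 13% + 40.7% + 4.05% = 57.75%.

57.75%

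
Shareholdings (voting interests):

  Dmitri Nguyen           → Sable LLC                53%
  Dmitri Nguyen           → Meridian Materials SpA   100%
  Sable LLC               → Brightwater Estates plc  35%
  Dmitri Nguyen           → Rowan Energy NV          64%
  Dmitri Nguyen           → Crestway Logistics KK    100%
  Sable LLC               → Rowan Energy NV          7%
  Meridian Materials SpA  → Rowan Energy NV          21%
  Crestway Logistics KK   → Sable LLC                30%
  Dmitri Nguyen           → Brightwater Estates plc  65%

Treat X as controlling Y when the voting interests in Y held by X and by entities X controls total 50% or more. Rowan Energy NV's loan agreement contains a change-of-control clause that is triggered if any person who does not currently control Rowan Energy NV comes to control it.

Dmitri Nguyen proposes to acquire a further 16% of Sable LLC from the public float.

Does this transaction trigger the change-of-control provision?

The purchase changes only Dmitri's holdings, so Dmitri is the only person who could newly come to control Rowan.
Dmitri holds 100% of Meridian, so Dmitri controls Meridian.
Dmitri holds 100% of Crestway, so Dmitri controls Crestway.
Dmitri and Crestway together hold 53% + 30% = 83% of Sable, so Dmitri controls Sable.
Dmitri and Sable and Meridian together hold 64% + 7% + 21% = 92% of Rowan, so Dmitri controls Rowan.
So Dmitri already controls Rowan before the transaction.
After the purchase, Dmitri's direct stake in Sable rises to 53% + 16% = 69%.
Dmitri controlled Rowan already, so this is not a new person acquiring control; every other person's position is unchanged or reduced.
No new person acquires control, so the clause is not triggered.

No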